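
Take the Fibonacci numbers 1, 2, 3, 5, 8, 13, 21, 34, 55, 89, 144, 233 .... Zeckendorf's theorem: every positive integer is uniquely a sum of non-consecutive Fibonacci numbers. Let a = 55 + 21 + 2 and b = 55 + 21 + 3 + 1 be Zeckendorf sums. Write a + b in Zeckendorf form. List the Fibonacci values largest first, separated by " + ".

144 + 13 + 1

The two numbers are 78 and 80, so their sum is 158.
Repeatedly subtract the largest Fibonacci number that fits:
largest Fibonacci ≤ 158 is 144; 158 − 144 = 14
largest Fibonacci ≤ 14 is 13; 14 − 13 = 1
largest Fibonacci ≤ 1 is 1; 1 − 1 = 0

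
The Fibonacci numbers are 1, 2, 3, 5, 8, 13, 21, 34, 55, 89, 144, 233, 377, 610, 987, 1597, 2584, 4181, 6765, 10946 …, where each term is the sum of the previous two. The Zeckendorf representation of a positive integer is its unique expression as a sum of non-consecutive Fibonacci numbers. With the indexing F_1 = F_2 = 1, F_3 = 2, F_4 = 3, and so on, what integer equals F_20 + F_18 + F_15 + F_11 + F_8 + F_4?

F_20 + F_18 + F_15 + F_11 + F_8 + F_4 = 6765 + 2584 + 610 + 89 + 21 + 3 = 10072.

10072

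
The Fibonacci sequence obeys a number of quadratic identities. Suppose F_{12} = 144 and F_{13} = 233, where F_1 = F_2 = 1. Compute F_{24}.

By the doubling identity F_{2k} = F_k(2F_{k+1} − F_k): F_{24} = 144·(2·233 − 144) = 144·322 = 46368.

46368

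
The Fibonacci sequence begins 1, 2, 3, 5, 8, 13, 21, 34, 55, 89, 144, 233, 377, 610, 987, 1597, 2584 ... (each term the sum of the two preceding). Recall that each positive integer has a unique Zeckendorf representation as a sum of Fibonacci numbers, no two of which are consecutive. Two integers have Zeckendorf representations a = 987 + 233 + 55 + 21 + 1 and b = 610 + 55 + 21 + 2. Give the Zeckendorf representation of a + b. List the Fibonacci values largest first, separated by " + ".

1597 + 377 + 8 + 3

The two numbers are 1297 and 688, so their sum is 1985.
take 1597 (≤ 1985); 1985 − 1597 = 388
take 377 (≤ 388); 388 − 377 = 11
take 8 (≤ 11); 11 − 8 = 3
take 3 (≤ 3); 3 − 3 = 0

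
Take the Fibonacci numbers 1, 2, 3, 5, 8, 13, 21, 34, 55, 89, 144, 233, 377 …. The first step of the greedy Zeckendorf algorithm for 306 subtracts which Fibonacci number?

233 ≤ 306 < 377, so the largest Fibonacci number not exceeding 306 is 233.

233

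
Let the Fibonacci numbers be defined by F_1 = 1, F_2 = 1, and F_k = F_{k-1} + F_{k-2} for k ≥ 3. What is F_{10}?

55

Iterating the recurrence up to F_{3} = 2 and F_{2} = 1:
F_{4} = F_{3} + F_{2} = 2 + 1 = 3
F_{5} = F_{4} + F_{3} = 3 + 2 = 5
F_{6} = F_{5} + F_{4} = 5 + 3 = 8
F_{7} = F_{6} + F_{5} = 8 + 5 = 13
F_{8} = F_{7} + F_{6} = 13 + 8 = 21
F_{9} = F_{8} + F_{7} = 21 + 13 = 34
F_{10} = F_{9} + F_{8} = 34 + 21 = 55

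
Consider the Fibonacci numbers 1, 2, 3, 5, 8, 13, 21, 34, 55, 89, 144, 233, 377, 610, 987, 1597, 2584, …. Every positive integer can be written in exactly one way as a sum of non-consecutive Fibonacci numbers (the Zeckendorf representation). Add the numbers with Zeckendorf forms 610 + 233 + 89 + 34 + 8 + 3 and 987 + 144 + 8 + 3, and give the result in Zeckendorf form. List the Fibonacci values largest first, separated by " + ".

The two numbers are 977 and 1142, so their sum is 2119.
Repeatedly subtract the largest Fibonacci number that fits:
largest Fibonacci ≤ 2119 is 1597; 2119 − 1597 = 522
largest Fibonacci ≤ 522 is 377; 522 − 377 = 145
largest Fibonacci ≤ 145 is 144; 145 − 144 = 1
largest Fibonacci ≤ 1 is 1; 1 − 1 = 0

1597 + 377 + 144 + 1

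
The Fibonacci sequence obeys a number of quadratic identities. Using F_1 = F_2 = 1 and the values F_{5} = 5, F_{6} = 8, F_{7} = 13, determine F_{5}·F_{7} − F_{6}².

1

5·13 − 8² = 65 − 64 = 1. (Cassini's identity: F_{k−1}F_{k+1} − F_k² = (−1)^k.)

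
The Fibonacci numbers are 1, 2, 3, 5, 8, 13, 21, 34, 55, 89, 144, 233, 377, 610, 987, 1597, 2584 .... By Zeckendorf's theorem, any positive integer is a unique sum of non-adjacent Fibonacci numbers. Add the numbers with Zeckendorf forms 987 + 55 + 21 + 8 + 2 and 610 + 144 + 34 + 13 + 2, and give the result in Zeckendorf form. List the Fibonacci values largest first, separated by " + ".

1597 + 233 + 34 + 8 + 3 + 1

The two numbers are 1073 and 803, so their sum is 1876.
1597 ≤ 1876 < 2584, so take 1597; remainder 279
233 ≤ 279 < 377, so take 233; remainder 46
34 ≤ 46 < 55, so take 34; remainder 12
8 ≤ 12 < 13, so take 8; remainder 4
3 ≤ 4 < 5, so take 3; remainder 1
1 ≤ 1 < 2, so take 1; remainder 0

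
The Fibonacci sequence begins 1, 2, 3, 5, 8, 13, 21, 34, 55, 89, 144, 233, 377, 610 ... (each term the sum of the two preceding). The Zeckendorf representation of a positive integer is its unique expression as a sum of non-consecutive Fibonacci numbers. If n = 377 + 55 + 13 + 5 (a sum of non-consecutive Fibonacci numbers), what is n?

450

377 + 55 + 13 + 5 = 450.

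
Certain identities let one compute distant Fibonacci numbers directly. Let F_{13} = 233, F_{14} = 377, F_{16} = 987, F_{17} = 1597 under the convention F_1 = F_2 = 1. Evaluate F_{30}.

By the addition formula F_{m+n} = F_m F_{n+1} + F_{m−1} F_n with m=17, n=13: F_{30} = 1597·377 + 987·233 = 602069 + 229971 = 832040.

832040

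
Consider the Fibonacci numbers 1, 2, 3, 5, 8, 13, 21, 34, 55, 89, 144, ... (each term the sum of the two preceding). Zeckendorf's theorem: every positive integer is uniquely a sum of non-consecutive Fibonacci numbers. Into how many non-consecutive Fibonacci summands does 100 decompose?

subtract 89 from 100: 11 remains
subtract 8 from 11: 3 remains
subtract 3 from 3: 0 remains
100 = 89 + 8 + 3, which has 3 terms.

3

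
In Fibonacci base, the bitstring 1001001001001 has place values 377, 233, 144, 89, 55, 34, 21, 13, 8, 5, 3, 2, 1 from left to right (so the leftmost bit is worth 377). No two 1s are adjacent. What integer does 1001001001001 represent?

Summing the place values of the 1 bits: 377 + 89 + 21 + 5 + 1 = 493.

493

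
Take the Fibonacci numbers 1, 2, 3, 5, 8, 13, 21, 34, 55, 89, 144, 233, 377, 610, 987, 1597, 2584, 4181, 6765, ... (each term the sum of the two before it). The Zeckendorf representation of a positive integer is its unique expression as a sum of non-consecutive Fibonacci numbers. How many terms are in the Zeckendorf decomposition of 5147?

5

Greedy algorithm:
4181 ≤ 5147 < 6765, so take 4181; remainder 966
610 ≤ 966 < 987, so take 610; remainder 356
233 ≤ 356 < 377, so take 233; remainder 123
89 ≤ 123 < 144, so take 89; remainder 34
34 ≤ 34 < 55, so take 34; remainder 0
5147 = 4181 + 610 + 233 + 89 + 34, which has 5 terms.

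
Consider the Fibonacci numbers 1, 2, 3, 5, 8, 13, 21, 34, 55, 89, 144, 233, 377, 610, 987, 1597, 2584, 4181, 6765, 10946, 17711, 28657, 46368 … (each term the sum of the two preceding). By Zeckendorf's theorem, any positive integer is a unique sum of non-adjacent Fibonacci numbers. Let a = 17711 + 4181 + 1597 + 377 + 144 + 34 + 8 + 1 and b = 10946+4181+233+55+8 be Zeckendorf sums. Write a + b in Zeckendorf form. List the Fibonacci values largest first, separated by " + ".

The two numbers are 24053 and 15423, so their sum is 39476.
39476: greatest Fibonacci not exceeding it is 28657, leaving 10819
10819: greatest Fibonacci not exceeding it is 6765, leaving 4054
4054: greatest Fibonacci not exceeding it is 2584, leaving 1470
1470: greatest Fibonacci not exceeding it is 987, leaving 483
483: greatest Fibonacci not exceeding it is 377, leaving 106
106: greatest Fibonacci not exceeding it is 89, leaving 17
17: greatest Fibonacci not exceeding it is 13, leaving 4
4: greatest Fibonacci not exceeding it is 3, leaving 1
1: greatest Fibonacci not exceeding it is 1, leaving 0

28657 + 6765 + 2584 + 987 + 377 + 89 + 13 + 3 + 1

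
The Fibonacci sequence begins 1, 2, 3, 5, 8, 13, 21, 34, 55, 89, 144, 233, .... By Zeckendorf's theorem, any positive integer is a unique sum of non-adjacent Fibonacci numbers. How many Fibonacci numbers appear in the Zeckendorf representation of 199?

144 ≤ 199 < 233, so take 144; remainder 55
55 ≤ 55 < 89, so take 55; remainder 0
199 = 144 + 55, which has 2 terms.

2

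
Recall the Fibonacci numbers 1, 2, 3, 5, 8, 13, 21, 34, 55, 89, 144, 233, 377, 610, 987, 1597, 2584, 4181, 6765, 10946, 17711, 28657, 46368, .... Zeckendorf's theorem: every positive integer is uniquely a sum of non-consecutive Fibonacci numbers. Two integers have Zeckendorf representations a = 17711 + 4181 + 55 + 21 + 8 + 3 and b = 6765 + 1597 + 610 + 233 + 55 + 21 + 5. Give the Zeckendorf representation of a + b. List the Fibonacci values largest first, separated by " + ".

The two numbers are 21979 and 9286, so their sum is 31265.
Repeatedly subtract the largest Fibonacci number that fits:
28657 ≤ 31265 < 46368, so take 28657; remainder 2608
2584 ≤ 2608 < 4181, so take 2584; remainder 24
21 ≤ 24 < 34, so take 21; remainder 3
3 ≤ 3 < 5, so take 3; remainder 0

28657 + 2584 + 21 + 3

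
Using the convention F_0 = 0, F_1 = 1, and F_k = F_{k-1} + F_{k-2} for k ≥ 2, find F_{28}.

Iterating the recurrence up to F_{23} = 28657 and F_{22} = 17711:
F_{24} = F_{23} + F_{22} = 28657 + 17711 = 46368
F_{25} = F_{24} + F_{23} = 46368 + 28657 = 75025
F_{26} = F_{25} + F_{24} = 75025 + 46368 = 121393
F_{27} = F_{26} + F_{25} = 121393 + 75025 = 196418
F_{28} = F_{27} + F_{26} = 196418 + 121393 = 317811

317811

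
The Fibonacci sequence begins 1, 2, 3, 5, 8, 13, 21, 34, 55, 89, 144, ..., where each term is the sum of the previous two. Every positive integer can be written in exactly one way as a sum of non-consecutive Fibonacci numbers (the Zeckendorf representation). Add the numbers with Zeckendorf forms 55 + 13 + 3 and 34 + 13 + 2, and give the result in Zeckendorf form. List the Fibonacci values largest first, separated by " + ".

89 + 21 + 8 + 2

The two numbers are 71 and 49, so their sum is 120.
Repeatedly subtract the largest Fibonacci number that fits:
largest Fibonacci ≤ 120 is 89; 120 − 89 = 31
largest Fibonacci ≤ 31 is 21; 31 − 21 = 10
largest Fibonacci ≤ 10 is 8; 10 − 8 = 2
largest Fibonacci ≤ 2 is 2; 2 − 2 = 0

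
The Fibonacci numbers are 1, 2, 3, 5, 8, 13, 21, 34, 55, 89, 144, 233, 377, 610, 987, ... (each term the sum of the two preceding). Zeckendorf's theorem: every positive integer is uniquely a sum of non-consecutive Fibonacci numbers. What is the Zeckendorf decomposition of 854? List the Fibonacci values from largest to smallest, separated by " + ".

Greedy algorithm:
610 ≤ 854 < 987, so take 610; remainder 244
233 ≤ 244 < 377, so take 233; remainder 11
8 ≤ 11 < 13, so take 8; remainder 3
3 ≤ 3 < 5, so take 3; remainder 0
So 854 = 610 + 233 + 8 + 3, with no two terms consecutive in the sequence.

610 + 233 + 8 + 3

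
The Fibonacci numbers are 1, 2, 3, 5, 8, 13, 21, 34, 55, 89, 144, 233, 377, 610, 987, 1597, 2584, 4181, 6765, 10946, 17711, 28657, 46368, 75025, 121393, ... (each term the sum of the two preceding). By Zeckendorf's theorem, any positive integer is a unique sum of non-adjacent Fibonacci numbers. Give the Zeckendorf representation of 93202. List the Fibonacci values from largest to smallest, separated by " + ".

Repeatedly subtract the largest Fibonacci number that fits:
largest Fibonacci ≤ 93202 is 75025; 93202 − 75025 = 18177
largest Fibonacci ≤ 18177 is 17711; 18177 − 17711 = 466
largest Fibonacci ≤ 466 is 377; 466 − 377 = 89
largest Fibonacci ≤ 89 is 89; 89 − 89 = 0
So 93202 = 75025 + 17711 + 377 + 89, with no two terms consecutive in the sequence.

75025 + 17711 + 377 + 89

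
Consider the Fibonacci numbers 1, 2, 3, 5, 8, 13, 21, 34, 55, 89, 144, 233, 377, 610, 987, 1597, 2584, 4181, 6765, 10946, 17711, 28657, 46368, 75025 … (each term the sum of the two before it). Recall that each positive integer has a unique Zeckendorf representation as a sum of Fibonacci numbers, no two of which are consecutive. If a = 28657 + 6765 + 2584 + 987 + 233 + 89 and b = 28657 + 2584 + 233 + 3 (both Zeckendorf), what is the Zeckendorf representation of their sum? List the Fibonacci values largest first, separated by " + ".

The two numbers are 39315 and 31477, so their sum is 70792.
Repeatedly subtract the largest Fibonacci number that fits:
70792 − 46368 = 24424
24424 − 17711 = 6713
6713 − 4181 = 2532
2532 − 1597 = 935
935 − 610 = 325
325 − 233 = 92
92 − 89 = 3
3 − 3 = 0

46368 + 17711 + 4181 + 1597 + 610 + 233 + 89 + 3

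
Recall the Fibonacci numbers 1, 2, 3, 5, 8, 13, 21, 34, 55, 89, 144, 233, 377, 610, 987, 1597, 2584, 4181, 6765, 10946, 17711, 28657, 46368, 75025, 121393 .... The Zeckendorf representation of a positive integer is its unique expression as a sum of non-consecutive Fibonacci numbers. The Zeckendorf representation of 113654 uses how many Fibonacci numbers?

6

subtract 75025 from 113654: 38629 remains
subtract 28657 from 38629: 9972 remains
subtract 6765 from 9972: 3207 remains
subtract 2584 from 3207: 623 remains
subtract 610 from 623: 13 remains
subtract 13 from 13: 0 remains
113654 = 75025 + 28657 + 6765 + 2584 + 610 + 13, which has 6 terms.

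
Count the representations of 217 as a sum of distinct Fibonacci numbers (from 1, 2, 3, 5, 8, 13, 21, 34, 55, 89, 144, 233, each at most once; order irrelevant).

9

Starting from the Zeckendorf form and repeatedly splitting a term F_k into F_{k−1} + F_{k−2} (when neither is already used) reaches every representation.
217 = 144+55+13+5 = 144+55+13+3+2 = 144+34+21+13+5 = 144+55+8+5+3+2 = 144+34+21+13+3+2 = … (4 more), for 9 in all.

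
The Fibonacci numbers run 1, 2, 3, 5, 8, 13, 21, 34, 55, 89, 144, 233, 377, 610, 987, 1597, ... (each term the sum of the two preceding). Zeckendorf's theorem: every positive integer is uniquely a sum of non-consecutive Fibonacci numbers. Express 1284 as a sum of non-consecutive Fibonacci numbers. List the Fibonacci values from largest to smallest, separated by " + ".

Greedily peel off the largest Fibonacci term at each step:
987 ≤ 1284 < 1597, so take 987; remainder 297
233 ≤ 297 < 377, so take 233; remainder 64
55 ≤ 64 < 89, so take 55; remainder 9
8 ≤ 9 < 13, so take 8; remainder 1
1 ≤ 1 < 2, so take 1; remainder 0
So 1284 = 987 + 233 + 55 + 8 + 1, with no two terms consecutive in the sequence.

987 + 233 + 55 + 8 + 1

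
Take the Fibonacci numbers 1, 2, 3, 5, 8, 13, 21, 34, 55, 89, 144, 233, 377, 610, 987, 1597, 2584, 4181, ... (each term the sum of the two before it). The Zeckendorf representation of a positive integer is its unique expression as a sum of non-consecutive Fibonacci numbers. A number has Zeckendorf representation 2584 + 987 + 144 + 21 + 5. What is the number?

3741

2584 + 987 + 144 + 21 + 5 = 3741.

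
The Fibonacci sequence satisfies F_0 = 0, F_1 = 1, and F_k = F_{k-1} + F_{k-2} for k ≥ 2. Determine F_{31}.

Iterating the recurrence up to F_{24} = 46368 and F_{23} = 28657:
F_{25} = F_{24} + F_{23} = 46368 + 28657 = 75025
F_{26} = F_{25} + F_{24} = 75025 + 46368 = 121393
F_{27} = F_{26} + F_{25} = 121393 + 75025 = 196418
F_{28} = F_{27} + F_{26} = 196418 + 121393 = 317811
F_{29} = F_{28} + F_{27} = 317811 + 196418 = 514229
F_{30} = F_{29} + F_{28} = 514229 + 317811 = 832040
F_{31} = F_{30} + F_{29} = 832040 + 514229 = 1346269

1346269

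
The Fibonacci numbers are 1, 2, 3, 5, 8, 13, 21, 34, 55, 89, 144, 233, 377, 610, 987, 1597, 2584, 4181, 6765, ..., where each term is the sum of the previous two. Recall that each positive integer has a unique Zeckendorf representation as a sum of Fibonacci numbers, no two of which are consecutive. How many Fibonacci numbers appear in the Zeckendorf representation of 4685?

Repeatedly subtract the largest Fibonacci number that fits:
take 4181 (≤ 4685); 4685 − 4181 = 504
take 377 (≤ 504); 504 − 377 = 127
take 89 (≤ 127); 127 − 89 = 38
take 34 (≤ 38); 38 − 34 = 4
take 3 (≤ 4); 4 − 3 = 1
take 1 (≤ 1); 1 − 1 = 0
4685 = 4181 + 377 + 89 + 34 + 3 + 1, which has 6 terms.

6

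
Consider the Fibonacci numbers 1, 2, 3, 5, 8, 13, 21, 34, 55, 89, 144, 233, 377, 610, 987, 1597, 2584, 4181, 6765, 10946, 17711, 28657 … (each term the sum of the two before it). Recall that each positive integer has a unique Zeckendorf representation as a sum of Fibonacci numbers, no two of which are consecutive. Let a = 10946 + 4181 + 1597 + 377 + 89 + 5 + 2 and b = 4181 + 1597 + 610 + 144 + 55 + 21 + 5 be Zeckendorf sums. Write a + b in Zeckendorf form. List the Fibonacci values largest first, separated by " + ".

The two numbers are 17197 and 6613, so their sum is 23810.
23810 − 17711 = 6099
6099 − 4181 = 1918
1918 − 1597 = 321
321 − 233 = 88
88 − 55 = 33
33 − 21 = 12
12 − 8 = 4
4 − 3 = 1
1 − 1 = 0

17711 + 4181 + 1597 + 233 + 55 + 21 + 8 + 3 + 1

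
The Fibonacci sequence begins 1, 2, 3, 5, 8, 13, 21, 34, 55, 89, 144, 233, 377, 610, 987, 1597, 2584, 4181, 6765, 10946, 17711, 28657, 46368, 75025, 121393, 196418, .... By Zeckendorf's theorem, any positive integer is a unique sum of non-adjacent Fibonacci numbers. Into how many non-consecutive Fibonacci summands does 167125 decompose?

9

167125 − 121393 = 45732
45732 − 28657 = 17075
17075 − 10946 = 6129
6129 − 4181 = 1948
1948 − 1597 = 351
351 − 233 = 118
118 − 89 = 29
29 − 21 = 8
8 − 8 = 0
167125 = 121393 + 28657 + 10946 + 4181 + 1597 + 233 + 89 + 21 + 8, which has 9 terms.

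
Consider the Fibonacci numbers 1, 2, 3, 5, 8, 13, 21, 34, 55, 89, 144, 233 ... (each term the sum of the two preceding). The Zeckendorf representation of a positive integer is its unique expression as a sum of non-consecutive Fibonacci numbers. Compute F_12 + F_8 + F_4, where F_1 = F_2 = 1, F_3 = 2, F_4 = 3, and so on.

F_12 + F_8 + F_4 = 144 + 21 + 3 = 168.

168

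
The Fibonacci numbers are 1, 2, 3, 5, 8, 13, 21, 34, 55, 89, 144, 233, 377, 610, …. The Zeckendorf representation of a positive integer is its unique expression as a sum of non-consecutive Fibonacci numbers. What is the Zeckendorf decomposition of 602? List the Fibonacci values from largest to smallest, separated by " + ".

Repeatedly subtract the largest Fibonacci number that fits:
602: greatest Fibonacci not exceeding it is 377, leaving 225
225: greatest Fibonacci not exceeding it is 144, leaving 81
81: greatest Fibonacci not exceeding it is 55, leaving 26
26: greatest Fibonacci not exceeding it is 21, leaving 5
5: greatest Fibonacci not exceeding it is 5, leaving 0
So 602 = 377 + 144 + 55 + 21 + 5, with no two terms consecutive in the sequence.

377 + 144 + 55 + 21 + 5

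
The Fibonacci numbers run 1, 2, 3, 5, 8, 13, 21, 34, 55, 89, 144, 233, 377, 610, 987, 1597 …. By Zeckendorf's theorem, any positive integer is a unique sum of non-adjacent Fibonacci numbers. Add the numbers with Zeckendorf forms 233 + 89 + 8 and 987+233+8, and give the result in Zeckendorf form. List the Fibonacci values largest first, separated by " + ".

987 + 377 + 144 + 34 + 13 + 3

The two numbers are 330 and 1228, so their sum is 1558.
subtract 987 from 1558: 571 remains
subtract 377 from 571: 194 remains
subtract 144 from 194: 50 remains
subtract 34 from 50: 16 remains
subtract 13 from 16: 3 remains
subtract 3 from 3: 0 remains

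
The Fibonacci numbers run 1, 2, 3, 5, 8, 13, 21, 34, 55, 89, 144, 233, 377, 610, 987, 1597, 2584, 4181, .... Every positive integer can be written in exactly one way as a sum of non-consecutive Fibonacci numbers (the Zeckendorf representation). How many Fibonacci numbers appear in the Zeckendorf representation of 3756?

6

subtract 2584 from 3756: 1172 remains
subtract 987 from 1172: 185 remains
subtract 144 from 185: 41 remains
subtract 34 from 41: 7 remains
subtract 5 from 7: 2 remains
subtract 2 from 2: 0 remains
3756 = 2584 + 987 + 144 + 34 + 5 + 2, which has 6 terms.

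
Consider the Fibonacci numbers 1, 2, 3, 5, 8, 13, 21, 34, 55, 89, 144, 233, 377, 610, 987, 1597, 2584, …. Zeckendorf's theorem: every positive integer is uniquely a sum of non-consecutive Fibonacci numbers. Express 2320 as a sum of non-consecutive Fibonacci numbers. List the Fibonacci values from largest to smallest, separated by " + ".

1597 + 610 + 89 + 21 + 3

Repeatedly subtract the largest Fibonacci number that fits:
2320 − 1597 = 723
723 − 610 = 113
113 − 89 = 24
24 − 21 = 3
3 − 3 = 0
So 2320 = 1597 + 610 + 89 + 21 + 3, with no two terms consecutive in the sequence.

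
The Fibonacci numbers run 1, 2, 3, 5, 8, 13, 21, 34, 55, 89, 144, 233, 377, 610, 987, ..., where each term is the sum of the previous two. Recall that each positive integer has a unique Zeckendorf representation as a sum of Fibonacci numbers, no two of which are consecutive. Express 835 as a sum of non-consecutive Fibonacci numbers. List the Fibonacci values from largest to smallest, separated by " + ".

take 610 (≤ 835); 835 − 610 = 225
take 144 (≤ 225); 225 − 144 = 81
take 55 (≤ 81); 81 − 55 = 26
take 21 (≤ 26); 26 − 21 = 5
take 5 (≤ 5); 5 − 5 = 0
So 835 = 610 + 144 + 55 + 21 + 5, with no two terms consecutive in the sequence.

610 + 144 + 55 + 21 + 5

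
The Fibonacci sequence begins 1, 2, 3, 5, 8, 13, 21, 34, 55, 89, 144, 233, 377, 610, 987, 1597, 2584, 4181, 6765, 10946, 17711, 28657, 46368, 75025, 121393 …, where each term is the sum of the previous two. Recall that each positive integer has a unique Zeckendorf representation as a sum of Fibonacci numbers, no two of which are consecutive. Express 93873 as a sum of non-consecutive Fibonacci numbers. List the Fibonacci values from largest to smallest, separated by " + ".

largest Fibonacci ≤ 93873 is 75025; 93873 − 75025 = 18848
largest Fibonacci ≤ 18848 is 17711; 18848 − 17711 = 1137
largest Fibonacci ≤ 1137 is 987; 1137 − 987 = 150
largest Fibonacci ≤ 150 is 144; 150 − 144 = 6
largest Fibonacci ≤ 6 is 5; 6 − 5 = 1
largest Fibonacci ≤ 1 is 1; 1 − 1 = 0
So 93873 = 75025 + 17711 + 987 + 144 + 5 + 1, with no two terms consecutive in the sequence.

75025 + 17711 + 987 + 144 + 5 + 1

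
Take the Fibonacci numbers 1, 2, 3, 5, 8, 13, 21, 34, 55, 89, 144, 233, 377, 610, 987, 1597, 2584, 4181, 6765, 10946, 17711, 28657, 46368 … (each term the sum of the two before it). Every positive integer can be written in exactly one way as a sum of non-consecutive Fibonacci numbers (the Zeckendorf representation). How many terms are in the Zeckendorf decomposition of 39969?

7

Repeatedly subtract the largest Fibonacci number that fits:
39969 − 28657 = 11312
11312 − 10946 = 366
366 − 233 = 133
133 − 89 = 44
44 − 34 = 10
10 − 8 = 2
2 − 2 = 0
39969 = 28657 + 10946 + 233 + 89 + 34 + 8 + 2, which has 7 terms.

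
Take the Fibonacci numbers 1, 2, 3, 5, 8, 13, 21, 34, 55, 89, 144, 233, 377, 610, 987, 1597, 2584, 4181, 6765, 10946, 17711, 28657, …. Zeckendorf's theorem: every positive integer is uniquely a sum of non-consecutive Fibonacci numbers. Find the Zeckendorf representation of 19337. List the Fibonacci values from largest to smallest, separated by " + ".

Greedily peel off the largest Fibonacci term at each step:
17711 ≤ 19337 < 28657, so take 17711; remainder 1626
1597 ≤ 1626 < 2584, so take 1597; remainder 29
21 ≤ 29 < 34, so take 21; remainder 8
8 ≤ 8 < 13, so take 8; remainder 0
So 19337 = 17711 + 1597 + 21 + 8, with no two terms consecutive in the sequence.

17711 + 1597 + 21 + 8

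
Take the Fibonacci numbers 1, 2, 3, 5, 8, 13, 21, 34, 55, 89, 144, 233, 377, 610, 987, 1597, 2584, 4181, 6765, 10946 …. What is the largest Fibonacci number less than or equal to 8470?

6765 ≤ 8470 < 10946, so the largest Fibonacci number not exceeding 8470 is 6765.

6765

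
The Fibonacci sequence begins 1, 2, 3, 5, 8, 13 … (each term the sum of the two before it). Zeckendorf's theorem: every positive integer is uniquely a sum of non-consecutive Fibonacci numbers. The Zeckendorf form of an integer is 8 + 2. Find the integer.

8 + 2 = 10.

10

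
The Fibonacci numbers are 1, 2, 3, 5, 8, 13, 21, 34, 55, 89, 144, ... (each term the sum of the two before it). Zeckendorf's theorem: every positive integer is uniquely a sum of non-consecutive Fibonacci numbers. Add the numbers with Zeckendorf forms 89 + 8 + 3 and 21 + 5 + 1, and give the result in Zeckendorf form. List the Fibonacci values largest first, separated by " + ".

89 + 34 + 3 + 1

The two numbers are 100 and 27, so their sum is 127.
127 − 89 = 38
38 − 34 = 4
4 − 3 = 1
1 − 1 = 0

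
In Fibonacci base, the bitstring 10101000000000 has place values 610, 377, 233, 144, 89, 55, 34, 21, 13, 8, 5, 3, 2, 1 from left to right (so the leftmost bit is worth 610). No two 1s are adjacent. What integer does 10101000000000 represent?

Summing the place values of the 1 bits: 610 + 233 + 89 = 932.

932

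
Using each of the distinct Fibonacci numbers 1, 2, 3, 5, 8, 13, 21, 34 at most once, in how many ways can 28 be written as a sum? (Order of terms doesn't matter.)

Starting from the Zeckendorf form and repeatedly splitting a term F_k into F_{k−1} + F_{k−2} (when neither is already used) reaches every representation.
28 = 21+5+2 = 13+8+5+2 — 2 representations.

2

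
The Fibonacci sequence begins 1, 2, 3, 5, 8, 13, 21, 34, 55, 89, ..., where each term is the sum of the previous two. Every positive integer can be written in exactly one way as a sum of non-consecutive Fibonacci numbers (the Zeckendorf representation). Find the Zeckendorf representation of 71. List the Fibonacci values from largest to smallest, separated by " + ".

71: greatest Fibonacci not exceeding it is 55, leaving 16
16: greatest Fibonacci not exceeding it is 13, leaving 3
3: greatest Fibonacci not exceeding it is 3, leaving 0
So 71 = 55 + 13 + 3, with no two terms consecutive in the sequence.

55 + 13 + 3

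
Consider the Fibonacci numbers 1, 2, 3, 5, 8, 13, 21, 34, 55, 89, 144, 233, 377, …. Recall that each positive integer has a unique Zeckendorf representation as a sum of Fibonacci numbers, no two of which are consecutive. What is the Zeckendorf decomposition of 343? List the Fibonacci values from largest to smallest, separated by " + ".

233 + 89 + 21

343 − 233 = 110
110 − 89 = 21
21 − 21 = 0
So 343 = 233 + 89 + 21, with no two terms consecutive in the sequence.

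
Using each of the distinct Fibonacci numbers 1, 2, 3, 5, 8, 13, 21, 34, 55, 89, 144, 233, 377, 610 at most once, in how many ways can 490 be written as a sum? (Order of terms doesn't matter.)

Each representation comes from the Zeckendorf form by replacing some F_k with F_{k−1} + F_{k−2} where possible.
490 = 377+89+21+3 = 377+89+21+2+1 = 377+89+13+8+3 = 377+55+34+21+3 = … (16 more), for 20 in all.

20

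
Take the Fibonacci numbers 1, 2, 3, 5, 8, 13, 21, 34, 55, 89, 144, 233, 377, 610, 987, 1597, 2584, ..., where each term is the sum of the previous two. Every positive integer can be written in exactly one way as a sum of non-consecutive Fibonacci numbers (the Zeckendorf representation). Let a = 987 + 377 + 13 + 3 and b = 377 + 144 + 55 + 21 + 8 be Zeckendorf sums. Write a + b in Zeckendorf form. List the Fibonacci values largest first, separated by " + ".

1597 + 377 + 8 + 3

The two numbers are 1380 and 605, so their sum is 1985.
1985: greatest Fibonacci not exceeding it is 1597, leaving 388
388: greatest Fibonacci not exceeding it is 377, leaving 11
11: greatest Fibonacci not exceeding it is 8, leaving 3
3: greatest Fibonacci not exceeding it is 3, leaving 0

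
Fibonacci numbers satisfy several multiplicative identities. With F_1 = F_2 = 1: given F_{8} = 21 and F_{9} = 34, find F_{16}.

987

By the doubling identity F_{2k} = F_k(2F_{k+1} − F_k): F_{16} = 21·(2·34 − 21) = 21·47 = 987.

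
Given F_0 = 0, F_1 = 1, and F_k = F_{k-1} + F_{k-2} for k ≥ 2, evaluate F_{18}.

Iterating the recurrence up to F_{11} = 89 and F_{10} = 55:
F_{12} = F_{11} + F_{10} = 89 + 55 = 144
F_{13} = F_{12} + F_{11} = 144 + 89 = 233
F_{14} = F_{13} + F_{12} = 233 + 144 = 377
F_{15} = F_{14} + F_{13} = 377 + 233 = 610
F_{16} = F_{15} + F_{14} = 610 + 377 = 987
F_{17} = F_{16} + F_{15} = 987 + 610 = 1597
F_{18} = F_{17} + F_{16} = 1597 + 987 = 2584

2584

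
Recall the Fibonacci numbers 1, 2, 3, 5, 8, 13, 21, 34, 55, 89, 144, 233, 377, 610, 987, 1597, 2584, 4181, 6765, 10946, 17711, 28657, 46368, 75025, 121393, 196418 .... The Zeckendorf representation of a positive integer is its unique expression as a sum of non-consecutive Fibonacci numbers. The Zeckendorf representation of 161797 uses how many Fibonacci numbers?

7

Greedy algorithm:
largest Fibonacci ≤ 161797 is 121393; 161797 − 121393 = 40404
largest Fibonacci ≤ 40404 is 28657; 40404 − 28657 = 11747
largest Fibonacci ≤ 11747 is 10946; 11747 − 10946 = 801
largest Fibonacci ≤ 801 is 610; 801 − 610 = 191
largest Fibonacci ≤ 191 is 144; 191 − 144 = 47
largest Fibonacci ≤ 47 is 34; 47 − 34 = 13
largest Fibonacci ≤ 13 is 13; 13 − 13 = 0
161797 = 121393 + 28657 + 10946 + 610 + 144 + 34 + 13, which has 7 terms.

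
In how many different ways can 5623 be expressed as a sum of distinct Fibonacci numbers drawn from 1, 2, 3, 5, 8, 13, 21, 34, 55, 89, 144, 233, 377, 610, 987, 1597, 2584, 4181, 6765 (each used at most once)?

38

Each representation comes from the Zeckendorf form by replacing some F_k with F_{k−1} + F_{k−2} where possible.
5623 = 4181+987+377+55+21+2 = 4181+987+377+55+13+8+2 = 4181+987+233+144+55+21+2 = 4181+987+377+55+13+5+3+2 = … (34 more), for 38 in all.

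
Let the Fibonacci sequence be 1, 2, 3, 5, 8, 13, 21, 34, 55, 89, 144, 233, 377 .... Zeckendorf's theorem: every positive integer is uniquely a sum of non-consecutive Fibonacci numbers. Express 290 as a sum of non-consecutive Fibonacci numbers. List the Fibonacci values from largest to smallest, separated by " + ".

Greedy algorithm:
290 − 233 = 57
57 − 55 = 2
2 − 2 = 0
So 290 = 233 + 55 + 2, with no two terms consecutive in the sequence.

233 + 55 + 2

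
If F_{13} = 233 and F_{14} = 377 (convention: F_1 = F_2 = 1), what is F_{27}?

By F_{2k+1} = F_k² + F_{k+1}²: F_{27} = 233² + 377² = 54289 + 142129 = 196418.

196418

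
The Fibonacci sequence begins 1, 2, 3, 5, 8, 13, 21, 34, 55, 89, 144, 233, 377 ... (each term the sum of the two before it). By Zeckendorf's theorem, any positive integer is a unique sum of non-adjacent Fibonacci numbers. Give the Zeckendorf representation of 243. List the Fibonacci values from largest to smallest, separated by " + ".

233 + 8 + 2

largest Fibonacci ≤ 243 is 233; 243 − 233 = 10
largest Fibonacci ≤ 10 is 8; 10 − 8 = 2
largest Fibonacci ≤ 2 is 2; 2 − 2 = 0
So 243 = 233 + 8 + 2, with no two terms consecutive in the sequence.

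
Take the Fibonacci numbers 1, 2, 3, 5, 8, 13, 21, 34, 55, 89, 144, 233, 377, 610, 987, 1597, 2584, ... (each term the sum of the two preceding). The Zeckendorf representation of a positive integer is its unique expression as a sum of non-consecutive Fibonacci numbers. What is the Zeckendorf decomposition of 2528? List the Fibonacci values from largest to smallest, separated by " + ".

Greedy algorithm:
largest Fibonacci ≤ 2528 is 1597; 2528 − 1597 = 931
largest Fibonacci ≤ 931 is 610; 931 − 610 = 321
largest Fibonacci ≤ 321 is 233; 321 − 233 = 88
largest Fibonacci ≤ 88 is 55; 88 − 55 = 33
largest Fibonacci ≤ 33 is 21; 33 − 21 = 12
largest Fibonacci ≤ 12 is 8; 12 − 8 = 4
largest Fibonacci ≤ 4 is 3; 4 − 3 = 1
largest Fibonacci ≤ 1 is 1; 1 − 1 = 0
So 2528 = 1597 + 610 + 233 + 55 + 21 + 8 + 3 + 1, with no two terms consecutive in the sequence.

1597 + 610 + 233 + 55 + 21 + 8 + 3 + 1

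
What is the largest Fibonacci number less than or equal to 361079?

317811

317811 ≤ 361079 < 514229, so the largest Fibonacci number not exceeding 361079 is 317811.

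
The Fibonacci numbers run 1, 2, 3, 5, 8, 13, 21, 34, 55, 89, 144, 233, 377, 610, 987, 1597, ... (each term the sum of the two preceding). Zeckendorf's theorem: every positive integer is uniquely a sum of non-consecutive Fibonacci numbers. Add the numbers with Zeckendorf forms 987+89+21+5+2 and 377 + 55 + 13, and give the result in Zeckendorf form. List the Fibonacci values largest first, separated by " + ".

987 + 377 + 144 + 34 + 5 + 2

The two numbers are 1104 and 445, so their sum is 1549.
Greedily peel off the largest Fibonacci term at each step:
take 987 (≤ 1549); 1549 − 987 = 562
take 377 (≤ 562); 562 − 377 = 185
take 144 (≤ 185); 185 − 144 = 41
take 34 (≤ 41); 41 − 34 = 7
take 5 (≤ 7); 7 − 5 = 2
take 2 (≤ 2); 2 − 2 = 0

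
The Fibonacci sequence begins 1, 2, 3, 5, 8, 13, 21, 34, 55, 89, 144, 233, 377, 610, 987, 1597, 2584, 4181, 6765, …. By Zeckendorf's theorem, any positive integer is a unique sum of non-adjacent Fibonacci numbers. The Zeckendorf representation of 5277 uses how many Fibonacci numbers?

Repeatedly subtract the largest Fibonacci number that fits:
4181 ≤ 5277 < 6765, so take 4181; remainder 1096
987 ≤ 1096 < 1597, so take 987; remainder 109
89 ≤ 109 < 144, so take 89; remainder 20
13 ≤ 20 < 21, so take 13; remainder 7
5 ≤ 7 < 8, so take 5; remainder 2
2 ≤ 2 < 3, so take 2; remainder 0
5277 = 4181 + 987 + 89 + 13 + 5 + 2, which has 6 terms.

6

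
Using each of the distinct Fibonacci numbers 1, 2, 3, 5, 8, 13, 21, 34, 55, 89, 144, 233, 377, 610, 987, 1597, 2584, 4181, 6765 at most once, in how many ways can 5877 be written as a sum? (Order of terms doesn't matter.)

Starting from the Zeckendorf form and repeatedly splitting a term F_k into F_{k−1} + F_{k−2} (when neither is already used) reaches every representation.
5877 = 4181+1597+89+8+2 = 4181+1597+89+5+3+2 = 4181+1597+55+34+8+2 = 4181+987+610+89+8+2 = 4181+1597+55+34+5+3+2 = … (33 more), for 38 in all.

38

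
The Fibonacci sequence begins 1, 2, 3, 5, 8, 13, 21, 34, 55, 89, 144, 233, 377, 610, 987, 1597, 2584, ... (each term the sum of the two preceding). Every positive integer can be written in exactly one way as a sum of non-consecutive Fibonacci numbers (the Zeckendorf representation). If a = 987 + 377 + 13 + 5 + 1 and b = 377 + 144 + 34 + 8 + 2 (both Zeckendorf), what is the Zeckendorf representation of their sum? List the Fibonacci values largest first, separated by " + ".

1597 + 233 + 89 + 21 + 8

The two numbers are 1383 and 565, so their sum is 1948.
take 1597 (≤ 1948); 1948 − 1597 = 351
take 233 (≤ 351); 351 − 233 = 118
take 89 (≤ 118); 118 − 89 = 29
take 21 (≤ 29); 29 − 21 = 8
take 8 (≤ 8); 8 − 8 = 0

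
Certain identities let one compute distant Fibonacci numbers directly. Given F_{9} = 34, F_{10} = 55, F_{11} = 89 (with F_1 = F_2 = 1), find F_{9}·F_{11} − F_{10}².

1

34·89 − 55² = 3026 − 3025 = 1. (Cassini's identity: F_{k−1}F_{k+1} − F_k² = (−1)^k.)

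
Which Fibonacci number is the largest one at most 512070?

317811 ≤ 512070 < 514229, so the largest Fibonacci number not exceeding 512070 is 317811.

317811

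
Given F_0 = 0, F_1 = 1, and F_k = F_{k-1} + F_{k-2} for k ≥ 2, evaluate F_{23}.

Iterating the recurrence up to F_{18} = 2584 and F_{17} = 1597:
F_{19} = F_{18} + F_{17} = 2584 + 1597 = 4181
F_{20} = F_{19} + F_{18} = 4181 + 2584 = 6765
F_{21} = F_{20} + F_{19} = 6765 + 4181 = 10946
F_{22} = F_{21} + F_{20} = 10946 + 6765 = 17711
F_{23} = F_{22} + F_{21} = 17711 + 10946 = 28657

28657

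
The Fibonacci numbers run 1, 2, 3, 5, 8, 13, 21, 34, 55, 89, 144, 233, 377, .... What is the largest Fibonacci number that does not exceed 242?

233

233 ≤ 242 < 377, so the largest Fibonacci number not exceeding 242 is 233.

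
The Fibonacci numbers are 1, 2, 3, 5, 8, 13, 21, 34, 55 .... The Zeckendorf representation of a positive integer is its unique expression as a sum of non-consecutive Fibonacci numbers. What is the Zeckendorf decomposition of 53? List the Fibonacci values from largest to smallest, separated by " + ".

34 + 13 + 5 + 1

take 34 (≤ 53); 53 − 34 = 19
take 13 (≤ 19); 19 − 13 = 6
take 5 (≤ 6); 6 − 5 = 1
take 1 (≤ 1); 1 − 1 = 0
So 53 = 34 + 13 + 5 + 1, with no two terms consecutive in the sequence.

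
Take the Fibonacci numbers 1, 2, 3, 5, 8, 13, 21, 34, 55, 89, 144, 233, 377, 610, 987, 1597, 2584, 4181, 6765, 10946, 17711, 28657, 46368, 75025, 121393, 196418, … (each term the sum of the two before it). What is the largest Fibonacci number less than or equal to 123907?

121393 ≤ 123907 < 196418, so the largest Fibonacci number not exceeding 123907 is 121393.

121393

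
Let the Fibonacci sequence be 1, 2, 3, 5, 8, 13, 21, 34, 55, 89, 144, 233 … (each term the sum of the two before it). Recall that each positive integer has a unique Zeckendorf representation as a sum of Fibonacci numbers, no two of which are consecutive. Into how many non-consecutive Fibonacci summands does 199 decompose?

2

largest Fibonacci ≤ 199 is 144; 199 − 144 = 55
largest Fibonacci ≤ 55 is 55; 55 − 55 = 0
199 = 144 + 55, which has 2 terms.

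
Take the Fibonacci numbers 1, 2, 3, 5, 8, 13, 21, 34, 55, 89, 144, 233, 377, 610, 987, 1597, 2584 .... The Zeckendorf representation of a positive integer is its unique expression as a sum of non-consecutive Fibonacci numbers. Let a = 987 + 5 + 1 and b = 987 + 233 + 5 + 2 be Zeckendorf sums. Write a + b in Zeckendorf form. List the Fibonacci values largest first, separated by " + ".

1597 + 610 + 13

The two numbers are 993 and 1227, so their sum is 2220.
2220 − 1597 = 623
623 − 610 = 13
13 − 13 = 0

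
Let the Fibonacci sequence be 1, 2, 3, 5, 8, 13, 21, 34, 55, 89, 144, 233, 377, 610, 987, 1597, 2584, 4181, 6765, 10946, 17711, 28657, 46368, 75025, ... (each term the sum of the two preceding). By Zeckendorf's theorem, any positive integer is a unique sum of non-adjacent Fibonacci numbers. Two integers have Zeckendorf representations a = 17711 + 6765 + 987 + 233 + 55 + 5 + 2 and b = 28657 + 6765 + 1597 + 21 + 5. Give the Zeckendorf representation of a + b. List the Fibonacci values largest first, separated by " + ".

46368 + 10946 + 4181 + 987 + 233 + 55 + 21 + 8 + 3 + 1

The two numbers are 25758 and 37045, so their sum is 62803.
Repeatedly subtract the largest Fibonacci number that fits:
subtract 46368 from 62803: 16435 remains
subtract 10946 from 16435: 5489 remains
subtract 4181 from 5489: 1308 remains
subtract 987 from 1308: 321 remains
subtract 233 from 321: 88 remains
subtract 55 from 88: 33 remains
subtract 21 from 33: 12 remains
subtract 8 from 12: 4 remains
subtract 3 from 4: 1 remains
subtract 1 from 1: 0 remains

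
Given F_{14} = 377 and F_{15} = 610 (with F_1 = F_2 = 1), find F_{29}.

By F_{2k+1} = F_k² + F_{k+1}²: F_{29} = 377² + 610² = 142129 + 372100 = 514229.

514229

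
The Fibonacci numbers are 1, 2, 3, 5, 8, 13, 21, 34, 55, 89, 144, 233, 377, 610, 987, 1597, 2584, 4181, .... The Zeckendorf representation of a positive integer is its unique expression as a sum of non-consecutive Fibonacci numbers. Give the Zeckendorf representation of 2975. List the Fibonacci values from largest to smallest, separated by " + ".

largest Fibonacci ≤ 2975 is 2584; 2975 − 2584 = 391
largest Fibonacci ≤ 391 is 377; 391 − 377 = 14
largest Fibonacci ≤ 14 is 13; 14 − 13 = 1
largest Fibonacci ≤ 1 is 1; 1 − 1 = 0
So 2975 = 2584 + 377 + 13 + 1, with no two terms consecutive in the sequence.

2584 + 377 + 13 + 1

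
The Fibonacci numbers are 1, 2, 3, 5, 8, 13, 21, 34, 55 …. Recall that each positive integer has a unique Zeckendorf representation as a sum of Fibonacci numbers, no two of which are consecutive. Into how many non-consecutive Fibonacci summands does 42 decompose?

2

34 ≤ 42 < 55, so take 34; remainder 8
8 ≤ 8 < 13, so take 8; remainder 0
42 = 34 + 8, which has 2 terms.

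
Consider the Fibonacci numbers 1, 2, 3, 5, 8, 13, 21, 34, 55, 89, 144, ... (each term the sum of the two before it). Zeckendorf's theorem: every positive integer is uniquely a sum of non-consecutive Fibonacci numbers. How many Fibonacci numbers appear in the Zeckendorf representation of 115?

115: greatest Fibonacci not exceeding it is 89, leaving 26
26: greatest Fibonacci not exceeding it is 21, leaving 5
5: greatest Fibonacci not exceeding it is 5, leaving 0
115 = 89 + 21 + 5, which has 3 terms.

3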